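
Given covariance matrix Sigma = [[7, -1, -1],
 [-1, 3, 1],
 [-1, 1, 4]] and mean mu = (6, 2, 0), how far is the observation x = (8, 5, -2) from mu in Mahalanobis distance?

Step 1 — centre the observation: (x - mu) = (2, 3, -2).

Step 2 — invert Sigma (cofactor / det for 3×3, or solve directly):
  Sigma^{-1} = [[0.1528, 0.0417, 0.0278],
 [0.0417, 0.375, -0.0833],
 [0.0278, -0.0833, 0.2778]].

Step 3 — form the quadratic (x - mu)^T · Sigma^{-1} · (x - mu):
  Sigma^{-1} · (x - mu) = (0.375, 1.375, -0.75).
  (x - mu)^T · [Sigma^{-1} · (x - mu)] = (2)·(0.375) + (3)·(1.375) + (-2)·(-0.75) = 6.375.

Step 4 — take square root: d = √(6.375) ≈ 2.5249.

d(x, mu) = √(6.375) ≈ 2.5249


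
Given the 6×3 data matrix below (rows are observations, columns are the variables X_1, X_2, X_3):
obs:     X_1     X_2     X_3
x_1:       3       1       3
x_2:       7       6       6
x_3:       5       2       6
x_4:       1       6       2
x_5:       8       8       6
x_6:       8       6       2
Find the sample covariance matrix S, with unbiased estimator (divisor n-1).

Step 1 — column means:
  mean(X_1) = (3 + 7 + 5 + 1 + 8 + 8) / 6 = 32/6 = 5.3333
  mean(X_2) = (1 + 6 + 2 + 6 + 8 + 6) / 6 = 29/6 = 4.8333
  mean(X_3) = (3 + 6 + 6 + 2 + 6 + 2) / 6 = 25/6 = 4.1667

Step 2 — sample covariance S[i,j] = (1/(n-1)) · Σ_k (x_{k,i} - mean_i) · (x_{k,j} - mean_j), with n-1 = 5.
  S[X_1,X_1] = ((-2.3333)·(-2.3333) + (1.6667)·(1.6667) + (-0.3333)·(-0.3333) + (-4.3333)·(-4.3333) + (2.6667)·(2.6667) + (2.6667)·(2.6667)) / 5 = 41.3333/5 = 8.2667
  S[X_1,X_2] = ((-2.3333)·(-3.8333) + (1.6667)·(1.1667) + (-0.3333)·(-2.8333) + (-4.3333)·(1.1667) + (2.6667)·(3.1667) + (2.6667)·(1.1667)) / 5 = 18.3333/5 = 3.6667
  S[X_1,X_3] = ((-2.3333)·(-1.1667) + (1.6667)·(1.8333) + (-0.3333)·(1.8333) + (-4.3333)·(-2.1667) + (2.6667)·(1.8333) + (2.6667)·(-2.1667)) / 5 = 13.6667/5 = 2.7333
  S[X_2,X_2] = ((-3.8333)·(-3.8333) + (1.1667)·(1.1667) + (-2.8333)·(-2.8333) + (1.1667)·(1.1667) + (3.1667)·(3.1667) + (1.1667)·(1.1667)) / 5 = 36.8333/5 = 7.3667
  S[X_2,X_3] = ((-3.8333)·(-1.1667) + (1.1667)·(1.8333) + (-2.8333)·(1.8333) + (1.1667)·(-2.1667) + (3.1667)·(1.8333) + (1.1667)·(-2.1667)) / 5 = 2.1667/5 = 0.4333
  S[X_3,X_3] = ((-1.1667)·(-1.1667) + (1.8333)·(1.8333) + (1.8333)·(1.8333) + (-2.1667)·(-2.1667) + (1.8333)·(1.8333) + (-2.1667)·(-2.1667)) / 5 = 20.8333/5 = 4.1667

S is symmetric (S[j,i] = S[i,j]). Assembling:

S = [[8.2667, 3.6667, 2.7333],
 [3.6667, 7.3667, 0.4333],
 [2.7333, 0.4333, 4.1667]]


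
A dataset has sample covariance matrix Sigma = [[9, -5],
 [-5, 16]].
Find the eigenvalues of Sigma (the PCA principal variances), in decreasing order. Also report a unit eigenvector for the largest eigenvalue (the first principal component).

Step 1 — characteristic polynomial of 2×2 Sigma:
  det(Sigma - λI) = λ² - trace · λ + det = 0.
  trace = 9 + 16 = 25, det = 9·16 - (-5)² = 119.
Step 2 — discriminant:
  Δ = trace² - 4·det = 625 - 476 = 149.
Step 3 — eigenvalues:
  λ = (trace ± √Δ)/2 = (25 ± 12.2066)/2,
  λ_1 = 18.6033,  λ_2 = 6.3967.

Step 4 — unit eigenvector for λ_1: solve (Sigma - λ_1 I)v = 0. First row:
  (9 - 18.6033)·v_x + (-5)·v_y = 0, i.e. (-9.6033)·v_x + (-5)·v_y = 0,
  so v ∝ (b, λ_1 - a) = (-5, 9.6033); multiply by -1 so the first entry is positive: u = (5, -9.6033).
  ||u|| = √((5)² + (-9.6033)²) = √(117.2229) ≈ 10.827,
  v_1 = u/||u|| ≈ (0.4618, -0.887) (||v_1|| = 1).

λ_1 = 18.6033,  λ_2 = 6.3967;  v_1 ≈ (0.4618, -0.887)


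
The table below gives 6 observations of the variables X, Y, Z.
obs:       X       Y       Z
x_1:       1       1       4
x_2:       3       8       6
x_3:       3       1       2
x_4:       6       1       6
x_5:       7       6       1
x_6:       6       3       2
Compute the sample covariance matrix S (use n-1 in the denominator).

Step 1 — column means:
  mean(X) = (1 + 3 + 3 + 6 + 7 + 6) / 6 = 26/6 = 4.3333
  mean(Y) = (1 + 8 + 1 + 1 + 6 + 3) / 6 = 20/6 = 3.3333
  mean(Z) = (4 + 6 + 2 + 6 + 1 + 2) / 6 = 21/6 = 3.5

Step 2 — sample covariance S[i,j] = (1/(n-1)) · Σ_k (x_{k,i} - mean_i) · (x_{k,j} - mean_j), with n-1 = 5.
  S[X,X] = ((-3.3333)·(-3.3333) + (-1.3333)·(-1.3333) + (-1.3333)·(-1.3333) + (1.6667)·(1.6667) + (2.6667)·(2.6667) + (1.6667)·(1.6667)) / 5 = 27.3333/5 = 5.4667
  S[X,Y] = ((-3.3333)·(-2.3333) + (-1.3333)·(4.6667) + (-1.3333)·(-2.3333) + (1.6667)·(-2.3333) + (2.6667)·(2.6667) + (1.6667)·(-0.3333)) / 5 = 7.3333/5 = 1.4667
  S[X,Z] = ((-3.3333)·(0.5) + (-1.3333)·(2.5) + (-1.3333)·(-1.5) + (1.6667)·(2.5) + (2.6667)·(-2.5) + (1.6667)·(-1.5)) / 5 = -8/5 = -1.6
  S[Y,Y] = ((-2.3333)·(-2.3333) + (4.6667)·(4.6667) + (-2.3333)·(-2.3333) + (-2.3333)·(-2.3333) + (2.6667)·(2.6667) + (-0.3333)·(-0.3333)) / 5 = 45.3333/5 = 9.0667
  S[Y,Z] = ((-2.3333)·(0.5) + (4.6667)·(2.5) + (-2.3333)·(-1.5) + (-2.3333)·(2.5) + (2.6667)·(-2.5) + (-0.3333)·(-1.5)) / 5 = 2/5 = 0.4
  S[Z,Z] = ((0.5)·(0.5) + (2.5)·(2.5) + (-1.5)·(-1.5) + (2.5)·(2.5) + (-2.5)·(-2.5) + (-1.5)·(-1.5)) / 5 = 23.5/5 = 4.7

S is symmetric (S[j,i] = S[i,j]). Assembling:

S = [[5.4667, 1.4667, -1.6],
 [1.4667, 9.0667, 0.4],
 [-1.6, 0.4, 4.7]]


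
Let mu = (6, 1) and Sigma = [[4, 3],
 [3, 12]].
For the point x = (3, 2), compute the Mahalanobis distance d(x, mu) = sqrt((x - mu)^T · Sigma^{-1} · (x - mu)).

Step 1 — centre the observation: (x - mu) = (-3, 1).

Step 2 — invert Sigma. det(Sigma) = 4·12 - (3)² = 39.
  Sigma^{-1} = (1/det) · [[d, -b], [-b, a]] = [[0.3077, -0.0769],
 [-0.0769, 0.1026]].

Step 3 — form the quadratic (x - mu)^T · Sigma^{-1} · (x - mu):
  Sigma^{-1} · (x - mu) = (-1, 0.3333).
  (x - mu)^T · [Sigma^{-1} · (x - mu)] = (-3)·(-1) + (1)·(0.3333) = 3.3333.

Step 4 — take square root: d = √(3.3333) ≈ 1.8257.

d(x, mu) = √(3.3333) ≈ 1.8257


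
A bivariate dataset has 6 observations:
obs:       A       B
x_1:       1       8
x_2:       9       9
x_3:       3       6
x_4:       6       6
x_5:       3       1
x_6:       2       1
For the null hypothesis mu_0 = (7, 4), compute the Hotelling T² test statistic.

Step 1 — sample mean vector:
  mean(A) = (1 + 9 + 3 + 6 + 3 + 2) / 6 = 24/6 = 4
  mean(B) = (8 + 9 + 6 + 6 + 1 + 1) / 6 = 31/6 = 5.1667
  x̄ = (4, 5.1667),  deviation x̄ - mu_0 = (4, 5.1667) - (7, 4) = (-3, 1.1667).

Step 2 — sample covariance matrix, S[i,j] = (1/(n-1)) · Σ_k (x_{k,i} - mean_i) · (x_{k,j} - mean_j), divisor n-1 = 5:
  S[A,A] = ((-3)·(-3) + (5)·(5) + (-1)·(-1) + (2)·(2) + (-1)·(-1) + (-2)·(-2)) / 5 = 44/5 = 8.8
  S[A,B] = ((-3)·(2.8333) + (5)·(3.8333) + (-1)·(0.8333) + (2)·(0.8333) + (-1)·(-4.1667) + (-2)·(-4.1667)) / 5 = 24/5 = 4.8
  S[B,B] = ((2.8333)·(2.8333) + (3.8333)·(3.8333) + (0.8333)·(0.8333) + (0.8333)·(0.8333) + (-4.1667)·(-4.1667) + (-4.1667)·(-4.1667)) / 5 = 58.8333/5 = 11.7667
  S = [[8.8, 4.8],
 [4.8, 11.7667]].

Step 3 — invert S. det(S) = 8.8·11.7667 - (4.8)² = 80.5067.
  S^{-1} = (1/det) · [[d, -b], [-b, a]] = [[0.1462, -0.0596],
 [-0.0596, 0.1093]].

Step 4 — quadratic form (x̄ - mu_0)^T · S^{-1} · (x̄ - mu_0):
  S^{-1} · (x̄ - mu_0) = (-0.508, 0.3064),
  (x̄ - mu_0)^T · [...] = (-3)·(-0.508) + (1.1667)·(0.3064) = 1.8816.

Step 5 — scale by n: T² = 6 · 1.8816 = 11.2893.

T² ≈ 11.2893


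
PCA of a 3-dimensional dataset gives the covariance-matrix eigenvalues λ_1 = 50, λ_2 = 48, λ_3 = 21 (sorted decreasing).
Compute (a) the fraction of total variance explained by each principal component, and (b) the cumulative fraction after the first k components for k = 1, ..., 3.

Step 1 — total variance = trace(Sigma) = Σ λ_i = 50 + 48 + 21 = 119.

Step 2 — fraction explained by component i = λ_i / Σ λ:
  PC1: 50/119 = 0.4202
  PC2: 48/119 = 0.4034
  PC3: 21/119 = 0.1765

Step 3 — cumulative fraction after k components = (λ_1 + ... + λ_k) / Σ λ:
  k = 1: 50/119 = 0.4202
  k = 2: (50 + 48)/119 = 98/119 = 0.8235
  k = 3: (50 + 48 + 21)/119 = 119/119 = 1

Summary (fraction, with percent):

explained: PC1 0.4202 (42.02%), PC2 0.4034 (40.34%), PC3 0.1765 (17.65%);  cumulative: 0.4202, 0.8235, 1


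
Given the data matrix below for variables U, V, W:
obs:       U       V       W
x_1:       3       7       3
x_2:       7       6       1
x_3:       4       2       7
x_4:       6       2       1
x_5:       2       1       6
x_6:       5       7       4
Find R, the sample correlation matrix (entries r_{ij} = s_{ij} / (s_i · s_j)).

Step 1 — column means:
  mean(U) = (3 + 7 + 4 + 6 + 2 + 5) / 6 = 27/6 = 4.5
  mean(V) = (7 + 6 + 2 + 2 + 1 + 7) / 6 = 25/6 = 4.1667
  mean(W) = (3 + 1 + 7 + 1 + 6 + 4) / 6 = 22/6 = 3.6667

Step 2 — sample variances and covariances s[i,j] = (1/(n-1)) · Σ_k (x_{k,i} - mean_i) · (x_{k,j} - mean_j), with n-1 = 5:
  s[U,U] = ((-1.5)·(-1.5) + (2.5)·(2.5) + (-0.5)·(-0.5) + (1.5)·(1.5) + (-2.5)·(-2.5) + (0.5)·(0.5)) / 5 = 17.5/5 = 3.5
  s[U,V] = ((-1.5)·(2.8333) + (2.5)·(1.8333) + (-0.5)·(-2.1667) + (1.5)·(-2.1667) + (-2.5)·(-3.1667) + (0.5)·(2.8333)) / 5 = 7.5/5 = 1.5
  s[U,W] = ((-1.5)·(-0.6667) + (2.5)·(-2.6667) + (-0.5)·(3.3333) + (1.5)·(-2.6667) + (-2.5)·(2.3333) + (0.5)·(0.3333)) / 5 = -17/5 = -3.4
  s[V,V] = ((2.8333)·(2.8333) + (1.8333)·(1.8333) + (-2.1667)·(-2.1667) + (-2.1667)·(-2.1667) + (-3.1667)·(-3.1667) + (2.8333)·(2.8333)) / 5 = 38.8333/5 = 7.7667
  s[V,W] = ((2.8333)·(-0.6667) + (1.8333)·(-2.6667) + (-2.1667)·(3.3333) + (-2.1667)·(-2.6667) + (-3.1667)·(2.3333) + (2.8333)·(0.3333)) / 5 = -14.6667/5 = -2.9333
  s[W,W] = ((-0.6667)·(-0.6667) + (-2.6667)·(-2.6667) + (3.3333)·(3.3333) + (-2.6667)·(-2.6667) + (2.3333)·(2.3333) + (0.3333)·(0.3333)) / 5 = 31.3333/5 = 6.2667
  Sample standard deviations s_i = √(s[i,i]):
  s(U) = √(3.5) = 1.8708
  s(V) = √(7.7667) = 2.7869
  s(W) = √(6.2667) = 2.5033

Step 3 — r_{ij} = s_{ij} / (s_i · s_j):
  r[U,U] = 1 (diagonal).
  r[U,V] = 1.5 / (1.8708 · 2.7869) = 1.5 / 5.2138 = 0.2877
  r[U,W] = -3.4 / (1.8708 · 2.5033) = -3.4 / 4.6833 = -0.726
  r[V,V] = 1 (diagonal).
  r[V,W] = -2.9333 / (2.7869 · 2.5033) = -2.9333 / 6.9765 = -0.4205
  r[W,W] = 1 (diagonal).

R is symmetric with unit diagonal. Assembling:

R = [[1, 0.2877, -0.726],
 [0.2877, 1, -0.4205],
 [-0.726, -0.4205, 1]]


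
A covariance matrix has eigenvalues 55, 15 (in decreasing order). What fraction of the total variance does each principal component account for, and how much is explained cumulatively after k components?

Step 1 — total variance = trace(Sigma) = Σ λ_i = 55 + 15 = 70.

Step 2 — fraction explained by component i = λ_i / Σ λ:
  PC1: 55/70 = 0.7857
  PC2: 15/70 = 0.2143

Step 3 — cumulative fraction after k components = (λ_1 + ... + λ_k) / Σ λ:
  k = 1: 55/70 = 0.7857
  k = 2: (55 + 15)/70 = 70/70 = 1

Summary (fraction, with percent):

explained: PC1 0.7857 (78.57%), PC2 0.2143 (21.43%);  cumulative: 0.7857, 1


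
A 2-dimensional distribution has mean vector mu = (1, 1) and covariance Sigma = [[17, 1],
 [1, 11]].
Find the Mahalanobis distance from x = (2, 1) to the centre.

Step 1 — centre the observation: (x - mu) = (1, 0).

Step 2 — invert Sigma. det(Sigma) = 17·11 - (1)² = 186.
  Sigma^{-1} = (1/det) · [[d, -b], [-b, a]] = [[0.0591, -0.0054],
 [-0.0054, 0.0914]].

Step 3 — form the quadratic (x - mu)^T · Sigma^{-1} · (x - mu):
  Sigma^{-1} · (x - mu) = (0.0591, -0.0054).
  (x - mu)^T · [Sigma^{-1} · (x - mu)] = (1)·(0.0591) + (0)·(-0.0054) = 0.0591.

Step 4 — take square root: d = √(0.0591) ≈ 0.2432.

d(x, mu) = √(0.0591) ≈ 0.2432


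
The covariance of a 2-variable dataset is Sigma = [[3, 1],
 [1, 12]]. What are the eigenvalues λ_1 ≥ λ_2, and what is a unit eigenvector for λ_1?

Step 1 — characteristic polynomial of 2×2 Sigma:
  det(Sigma - λI) = λ² - trace · λ + det = 0.
  trace = 3 + 12 = 15, det = 3·12 - (1)² = 35.
Step 2 — discriminant:
  Δ = trace² - 4·det = 225 - 140 = 85.
Step 3 — eigenvalues:
  λ = (trace ± √Δ)/2 = (15 ± 9.2195)/2,
  λ_1 = 12.1098,  λ_2 = 2.8902.

Step 4 — unit eigenvector for λ_1: solve (Sigma - λ_1 I)v = 0. First row:
  (3 - 12.1098)·v_x + (1)·v_y = 0, i.e. (-9.1098)·v_x + (1)·v_y = 0,
  so v ∝ (b, λ_1 - a) = (1, 9.1098) = u.
  ||u|| = √((1)² + (9.1098)²) = √(83.988) ≈ 9.1645,
  v_1 = u/||u|| ≈ (0.1091, 0.994) (||v_1|| = 1).

λ_1 = 12.1098,  λ_2 = 2.8902;  v_1 ≈ (0.1091, 0.994)


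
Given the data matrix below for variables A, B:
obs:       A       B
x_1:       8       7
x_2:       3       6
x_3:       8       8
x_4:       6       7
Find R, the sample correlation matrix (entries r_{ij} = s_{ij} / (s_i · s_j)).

Step 1 — column means:
  mean(A) = (8 + 3 + 8 + 6) / 4 = 25/4 = 6.25
  mean(B) = (7 + 6 + 8 + 7) / 4 = 28/4 = 7

Step 2 — sample variances and covariances s[i,j] = (1/(n-1)) · Σ_k (x_{k,i} - mean_i) · (x_{k,j} - mean_j), with n-1 = 3:
  s[A,A] = ((1.75)·(1.75) + (-3.25)·(-3.25) + (1.75)·(1.75) + (-0.25)·(-0.25)) / 3 = 16.75/3 = 5.5833
  s[A,B] = ((1.75)·(0) + (-3.25)·(-1) + (1.75)·(1) + (-0.25)·(0)) / 3 = 5/3 = 1.6667
  s[B,B] = ((0)·(0) + (-1)·(-1) + (1)·(1) + (0)·(0)) / 3 = 2/3 = 0.6667
  Sample standard deviations s_i = √(s[i,i]):
  s(A) = √(5.5833) = 2.3629
  s(B) = √(0.6667) = 0.8165

Step 3 — r_{ij} = s_{ij} / (s_i · s_j):
  r[A,A] = 1 (diagonal).
  r[A,B] = 1.6667 / (2.3629 · 0.8165) = 1.6667 / 1.9293 = 0.8639
  r[B,B] = 1 (diagonal).

R is symmetric with unit diagonal. Assembling:

R = [[1, 0.8639],
 [0.8639, 1]]


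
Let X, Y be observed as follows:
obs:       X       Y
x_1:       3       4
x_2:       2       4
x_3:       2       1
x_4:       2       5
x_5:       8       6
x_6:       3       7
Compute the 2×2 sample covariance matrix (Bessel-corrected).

Step 1 — column means:
  mean(X) = (3 + 2 + 2 + 2 + 8 + 3) / 6 = 20/6 = 3.3333
  mean(Y) = (4 + 4 + 1 + 5 + 6 + 7) / 6 = 27/6 = 4.5

Step 2 — sample covariance S[i,j] = (1/(n-1)) · Σ_k (x_{k,i} - mean_i) · (x_{k,j} - mean_j), with n-1 = 5.
  S[X,X] = ((-0.3333)·(-0.3333) + (-1.3333)·(-1.3333) + (-1.3333)·(-1.3333) + (-1.3333)·(-1.3333) + (4.6667)·(4.6667) + (-0.3333)·(-0.3333)) / 5 = 27.3333/5 = 5.4667
  S[X,Y] = ((-0.3333)·(-0.5) + (-1.3333)·(-0.5) + (-1.3333)·(-3.5) + (-1.3333)·(0.5) + (4.6667)·(1.5) + (-0.3333)·(2.5)) / 5 = 11/5 = 2.2
  S[Y,Y] = ((-0.5)·(-0.5) + (-0.5)·(-0.5) + (-3.5)·(-3.5) + (0.5)·(0.5) + (1.5)·(1.5) + (2.5)·(2.5)) / 5 = 21.5/5 = 4.3

S is symmetric (S[j,i] = S[i,j]). Assembling:

S = [[5.4667, 2.2],
 [2.2, 4.3]]


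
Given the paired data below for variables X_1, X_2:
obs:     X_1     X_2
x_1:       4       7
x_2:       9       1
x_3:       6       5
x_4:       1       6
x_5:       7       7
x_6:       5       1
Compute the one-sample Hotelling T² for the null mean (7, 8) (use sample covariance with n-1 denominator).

Step 1 — sample mean vector:
  mean(X_1) = (4 + 9 + 6 + 1 + 7 + 5) / 6 = 32/6 = 5.3333
  mean(X_2) = (7 + 1 + 5 + 6 + 7 + 1) / 6 = 27/6 = 4.5
  x̄ = (5.3333, 4.5),  deviation x̄ - mu_0 = (5.3333, 4.5) - (7, 8) = (-1.6667, -3.5).

Step 2 — sample covariance matrix, S[i,j] = (1/(n-1)) · Σ_k (x_{k,i} - mean_i) · (x_{k,j} - mean_j), divisor n-1 = 5:
  S[X_1,X_1] = ((-1.3333)·(-1.3333) + (3.6667)·(3.6667) + (0.6667)·(0.6667) + (-4.3333)·(-4.3333) + (1.6667)·(1.6667) + (-0.3333)·(-0.3333)) / 5 = 37.3333/5 = 7.4667
  S[X_1,X_2] = ((-1.3333)·(2.5) + (3.6667)·(-3.5) + (0.6667)·(0.5) + (-4.3333)·(1.5) + (1.6667)·(2.5) + (-0.3333)·(-3.5)) / 5 = -17/5 = -3.4
  S[X_2,X_2] = ((2.5)·(2.5) + (-3.5)·(-3.5) + (0.5)·(0.5) + (1.5)·(1.5) + (2.5)·(2.5) + (-3.5)·(-3.5)) / 5 = 39.5/5 = 7.9
  S = [[7.4667, -3.4],
 [-3.4, 7.9]].

Step 3 — invert S. det(S) = 7.4667·7.9 - (-3.4)² = 47.4267.
  S^{-1} = (1/det) · [[d, -b], [-b, a]] = [[0.1666, 0.0717],
 [0.0717, 0.1574]].

Step 4 — quadratic form (x̄ - mu_0)^T · S^{-1} · (x̄ - mu_0):
  S^{-1} · (x̄ - mu_0) = (-0.5285, -0.6705),
  (x̄ - mu_0)^T · [...] = (-1.6667)·(-0.5285) + (-3.5)·(-0.6705) = 3.2277.

Step 5 — scale by n: T² = 6 · 3.2277 = 19.366.

T² ≈ 19.366


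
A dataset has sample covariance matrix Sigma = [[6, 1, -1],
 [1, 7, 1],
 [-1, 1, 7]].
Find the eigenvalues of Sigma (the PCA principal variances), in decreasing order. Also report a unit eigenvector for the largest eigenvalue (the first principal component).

Step 1 — characteristic polynomial p(λ) = det(λI - Sigma) = λ³ - tr·λ² + c_1·λ - det, where tr = trace, c_1 = sum of the principal 2×2 minors, det = det(Sigma):
  tr = 6 + 7 + 7 = 20,
  c_1 = (6·7 - (1)²) + (6·7 - (-1)²) + (7·7 - (1)²) = 41 + 41 + 48 = 130,
  det = 6·(7·7 - (1)²) - (1)·((1)·7 - (1)·(-1)) + (-1)·((1)·(1) - 7·(-1)) = 6·(48) - (1)·(8) + (-1)·(8) = 272.
  So p(λ) = λ³ - 20λ² + 130λ - 272.
Step 2 — look for an integer root (rational root theorem: any rational root is an integer divisor of 272). Testing λ = 8:
  p(8) = 512 - 1280 + 1040 - 272 = 0  ✓
  Dividing out (λ - 8): p(λ) = (λ - 8)(λ² - 12λ + 34).
Step 3 — remaining eigenvalues from the quadratic λ² - 12λ + 34 = 0:
  Δ = 12² - 4·34 = 144 - 136 = 8,  λ = (12 ± √8)/2 = (12 ± 2.8284)/2 ≈ 7.4142 or 4.5858.
  Sorted: λ_1 = 8,  λ_2 = 7.4142,  λ_3 = 4.5858  (check: sum = 20 = tr ✓).

Step 4 — unit eigenvector for λ_1 = 8: v spans the null space of (Sigma - λ_1 I), whose rows are
  r_1 = (-2, 1, -1),  r_2 = (1, -1, 1),  r_3 = (-1, 1, -1).
  v is orthogonal to every row, so take v ∝ r_1 × r_2 = ((1)·(1) - (-1)·(-1), (-1)·(1) - (-2)·(1), (-2)·(-1) - (1)·(1)) = (0, 1, 1).
  Let u = (0, 1, 1).
  ||u|| = √((0)² + (1)² + (1)²) = √(2) ≈ 1.4142,  v_1 = u/||u|| ≈ (0, 0.7071, 0.7071) (||v_1|| = 1).

λ_1 = 8,  λ_2 = 7.4142,  λ_3 = 4.5858;  v_1 ≈ (0, 0.7071, 0.7071)


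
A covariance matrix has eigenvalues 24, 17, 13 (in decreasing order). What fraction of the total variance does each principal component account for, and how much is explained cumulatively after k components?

Step 1 — total variance = trace(Sigma) = Σ λ_i = 24 + 17 + 13 = 54.

Step 2 — fraction explained by component i = λ_i / Σ λ:
  PC1: 24/54 = 0.4444
  PC2: 17/54 = 0.3148
  PC3: 13/54 = 0.2407

Step 3 — cumulative fraction after k components = (λ_1 + ... + λ_k) / Σ λ:
  k = 1: 24/54 = 0.4444
  k = 2: (24 + 17)/54 = 41/54 = 0.7593
  k = 3: (24 + 17 + 13)/54 = 54/54 = 1

Summary (fraction, with percent):

explained: PC1 0.4444 (44.44%), PC2 0.3148 (31.48%), PC3 0.2407 (24.07%);  cumulative: 0.4444, 0.7593, 1


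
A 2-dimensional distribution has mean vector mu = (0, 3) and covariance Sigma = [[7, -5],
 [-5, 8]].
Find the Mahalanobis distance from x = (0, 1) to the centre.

Step 1 — centre the observation: (x - mu) = (0, -2).

Step 2 — invert Sigma. det(Sigma) = 7·8 - (-5)² = 31.
  Sigma^{-1} = (1/det) · [[d, -b], [-b, a]] = [[0.2581, 0.1613],
 [0.1613, 0.2258]].

Step 3 — form the quadratic (x - mu)^T · Sigma^{-1} · (x - mu):
  Sigma^{-1} · (x - mu) = (-0.3226, -0.4516).
  (x - mu)^T · [Sigma^{-1} · (x - mu)] = (0)·(-0.3226) + (-2)·(-0.4516) = 0.9032.

Step 4 — take square root: d = √(0.9032) ≈ 0.9504.

d(x, mu) = √(0.9032) ≈ 0.9504


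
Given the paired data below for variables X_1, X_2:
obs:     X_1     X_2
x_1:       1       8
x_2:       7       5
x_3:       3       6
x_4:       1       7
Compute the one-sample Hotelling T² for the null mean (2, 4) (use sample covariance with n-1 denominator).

Step 1 — sample mean vector:
  mean(X_1) = (1 + 7 + 3 + 1) / 4 = 12/4 = 3
  mean(X_2) = (8 + 5 + 6 + 7) / 4 = 26/4 = 6.5
  x̄ = (3, 6.5),  deviation x̄ - mu_0 = (3, 6.5) - (2, 4) = (1, 2.5).

Step 2 — sample covariance matrix, S[i,j] = (1/(n-1)) · Σ_k (x_{k,i} - mean_i) · (x_{k,j} - mean_j), divisor n-1 = 3:
  S[X_1,X_1] = ((-2)·(-2) + (4)·(4) + (0)·(0) + (-2)·(-2)) / 3 = 24/3 = 8
  S[X_1,X_2] = ((-2)·(1.5) + (4)·(-1.5) + (0)·(-0.5) + (-2)·(0.5)) / 3 = -10/3 = -3.3333
  S[X_2,X_2] = ((1.5)·(1.5) + (-1.5)·(-1.5) + (-0.5)·(-0.5) + (0.5)·(0.5)) / 3 = 5/3 = 1.6667
  S = [[8, -3.3333],
 [-3.3333, 1.6667]].

Step 3 — invert S. det(S) = 8·1.6667 - (-3.3333)² = 2.2222.
  S^{-1} = (1/det) · [[d, -b], [-b, a]] = [[0.75, 1.5],
 [1.5, 3.6]].

Step 4 — quadratic form (x̄ - mu_0)^T · S^{-1} · (x̄ - mu_0):
  S^{-1} · (x̄ - mu_0) = (4.5, 10.5),
  (x̄ - mu_0)^T · [...] = (1)·(4.5) + (2.5)·(10.5) = 30.75.

Step 5 — scale by n: T² = 4 · 30.75 = 123.

T² ≈ 123


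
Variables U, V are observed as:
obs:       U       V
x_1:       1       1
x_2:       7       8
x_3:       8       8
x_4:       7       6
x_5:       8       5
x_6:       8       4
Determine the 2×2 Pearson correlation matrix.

Step 1 — column means:
  mean(U) = (1 + 7 + 8 + 7 + 8 + 8) / 6 = 39/6 = 6.5
  mean(V) = (1 + 8 + 8 + 6 + 5 + 4) / 6 = 32/6 = 5.3333

Step 2 — sample variances and covariances s[i,j] = (1/(n-1)) · Σ_k (x_{k,i} - mean_i) · (x_{k,j} - mean_j), with n-1 = 5:
  s[U,U] = ((-5.5)·(-5.5) + (0.5)·(0.5) + (1.5)·(1.5) + (0.5)·(0.5) + (1.5)·(1.5) + (1.5)·(1.5)) / 5 = 37.5/5 = 7.5
  s[U,V] = ((-5.5)·(-4.3333) + (0.5)·(2.6667) + (1.5)·(2.6667) + (0.5)·(0.6667) + (1.5)·(-0.3333) + (1.5)·(-1.3333)) / 5 = 27/5 = 5.4
  s[V,V] = ((-4.3333)·(-4.3333) + (2.6667)·(2.6667) + (2.6667)·(2.6667) + (0.6667)·(0.6667) + (-0.3333)·(-0.3333) + (-1.3333)·(-1.3333)) / 5 = 35.3333/5 = 7.0667
  Sample standard deviations s_i = √(s[i,i]):
  s(U) = √(7.5) = 2.7386
  s(V) = √(7.0667) = 2.6583

Step 3 — r_{ij} = s_{ij} / (s_i · s_j):
  r[U,U] = 1 (diagonal).
  r[U,V] = 5.4 / (2.7386 · 2.6583) = 5.4 / 7.2801 = 0.7417
  r[V,V] = 1 (diagonal).

R is symmetric with unit diagonal. Assembling:

R = [[1, 0.7417],
 [0.7417, 1]]


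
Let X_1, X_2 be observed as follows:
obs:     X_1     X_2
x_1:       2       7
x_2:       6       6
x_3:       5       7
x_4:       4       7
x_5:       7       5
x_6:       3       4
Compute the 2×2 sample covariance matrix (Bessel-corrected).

Step 1 — column means:
  mean(X_1) = (2 + 6 + 5 + 4 + 7 + 3) / 6 = 27/6 = 4.5
  mean(X_2) = (7 + 6 + 7 + 7 + 5 + 4) / 6 = 36/6 = 6

Step 2 — sample covariance S[i,j] = (1/(n-1)) · Σ_k (x_{k,i} - mean_i) · (x_{k,j} - mean_j), with n-1 = 5.
  S[X_1,X_1] = ((-2.5)·(-2.5) + (1.5)·(1.5) + (0.5)·(0.5) + (-0.5)·(-0.5) + (2.5)·(2.5) + (-1.5)·(-1.5)) / 5 = 17.5/5 = 3.5
  S[X_1,X_2] = ((-2.5)·(1) + (1.5)·(0) + (0.5)·(1) + (-0.5)·(1) + (2.5)·(-1) + (-1.5)·(-2)) / 5 = -2/5 = -0.4
  S[X_2,X_2] = ((1)·(1) + (0)·(0) + (1)·(1) + (1)·(1) + (-1)·(-1) + (-2)·(-2)) / 5 = 8/5 = 1.6

S is symmetric (S[j,i] = S[i,j]). Assembling:

S = [[3.5, -0.4],
 [-0.4, 1.6]]


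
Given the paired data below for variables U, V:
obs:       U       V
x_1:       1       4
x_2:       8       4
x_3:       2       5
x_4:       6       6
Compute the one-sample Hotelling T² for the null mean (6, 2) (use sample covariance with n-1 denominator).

Step 1 — sample mean vector:
  mean(U) = (1 + 8 + 2 + 6) / 4 = 17/4 = 4.25
  mean(V) = (4 + 4 + 5 + 6) / 4 = 19/4 = 4.75
  x̄ = (4.25, 4.75),  deviation x̄ - mu_0 = (4.25, 4.75) - (6, 2) = (-1.75, 2.75).

Step 2 — sample covariance matrix, S[i,j] = (1/(n-1)) · Σ_k (x_{k,i} - mean_i) · (x_{k,j} - mean_j), divisor n-1 = 3:
  S[U,U] = ((-3.25)·(-3.25) + (3.75)·(3.75) + (-2.25)·(-2.25) + (1.75)·(1.75)) / 3 = 32.75/3 = 10.9167
  S[U,V] = ((-3.25)·(-0.75) + (3.75)·(-0.75) + (-2.25)·(0.25) + (1.75)·(1.25)) / 3 = 1.25/3 = 0.4167
  S[V,V] = ((-0.75)·(-0.75) + (-0.75)·(-0.75) + (0.25)·(0.25) + (1.25)·(1.25)) / 3 = 2.75/3 = 0.9167
  S = [[10.9167, 0.4167],
 [0.4167, 0.9167]].

Step 3 — invert S. det(S) = 10.9167·0.9167 - (0.4167)² = 9.8333.
  S^{-1} = (1/det) · [[d, -b], [-b, a]] = [[0.0932, -0.0424],
 [-0.0424, 1.1102]].

Step 4 — quadratic form (x̄ - mu_0)^T · S^{-1} · (x̄ - mu_0):
  S^{-1} · (x̄ - mu_0) = (-0.2797, 3.1271),
  (x̄ - mu_0)^T · [...] = (-1.75)·(-0.2797) + (2.75)·(3.1271) = 9.089.

Step 5 — scale by n: T² = 4 · 9.089 = 36.3559.

T² ≈ 36.3559


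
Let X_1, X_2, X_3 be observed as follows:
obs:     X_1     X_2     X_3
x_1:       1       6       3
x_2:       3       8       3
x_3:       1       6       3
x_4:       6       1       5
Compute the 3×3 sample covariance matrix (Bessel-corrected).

Step 1 — column means:
  mean(X_1) = (1 + 3 + 1 + 6) / 4 = 11/4 = 2.75
  mean(X_2) = (6 + 8 + 6 + 1) / 4 = 21/4 = 5.25
  mean(X_3) = (3 + 3 + 3 + 5) / 4 = 14/4 = 3.5

Step 2 — sample covariance S[i,j] = (1/(n-1)) · Σ_k (x_{k,i} - mean_i) · (x_{k,j} - mean_j), with n-1 = 3.
  S[X_1,X_1] = ((-1.75)·(-1.75) + (0.25)·(0.25) + (-1.75)·(-1.75) + (3.25)·(3.25)) / 3 = 16.75/3 = 5.5833
  S[X_1,X_2] = ((-1.75)·(0.75) + (0.25)·(2.75) + (-1.75)·(0.75) + (3.25)·(-4.25)) / 3 = -15.75/3 = -5.25
  S[X_1,X_3] = ((-1.75)·(-0.5) + (0.25)·(-0.5) + (-1.75)·(-0.5) + (3.25)·(1.5)) / 3 = 6.5/3 = 2.1667
  S[X_2,X_2] = ((0.75)·(0.75) + (2.75)·(2.75) + (0.75)·(0.75) + (-4.25)·(-4.25)) / 3 = 26.75/3 = 8.9167
  S[X_2,X_3] = ((0.75)·(-0.5) + (2.75)·(-0.5) + (0.75)·(-0.5) + (-4.25)·(1.5)) / 3 = -8.5/3 = -2.8333
  S[X_3,X_3] = ((-0.5)·(-0.5) + (-0.5)·(-0.5) + (-0.5)·(-0.5) + (1.5)·(1.5)) / 3 = 3/3 = 1

S is symmetric (S[j,i] = S[i,j]). Assembling:

S = [[5.5833, -5.25, 2.1667],
 [-5.25, 8.9167, -2.8333],
 [2.1667, -2.8333, 1]]


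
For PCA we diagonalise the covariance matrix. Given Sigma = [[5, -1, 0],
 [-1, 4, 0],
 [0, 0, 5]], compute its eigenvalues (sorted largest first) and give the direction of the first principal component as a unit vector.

Step 1 — characteristic polynomial p(λ) = det(λI - Sigma) = λ³ - tr·λ² + c_1·λ - det, where tr = trace, c_1 = sum of the principal 2×2 minors, det = det(Sigma):
  tr = 5 + 4 + 5 = 14,
  c_1 = (5·4 - (-1)²) + (5·5 - (0)²) + (4·5 - (0)²) = 19 + 25 + 20 = 64,
  det = 5·(4·5 - (0)²) - (-1)·((-1)·5 - (0)·(0)) + (0)·((-1)·(0) - 4·(0)) = 5·(20) - (-1)·(-5) + (0)·(0) = 95.
  So p(λ) = λ³ - 14λ² + 64λ - 95.
Step 2 — look for an integer root (rational root theorem: any rational root is an integer divisor of 95). Testing λ = 5:
  p(5) = 125 - 350 + 320 - 95 = 0  ✓
  Dividing out (λ - 5): p(λ) = (λ - 5)(λ² - 9λ + 19).
Step 3 — remaining eigenvalues from the quadratic λ² - 9λ + 19 = 0:
  Δ = 9² - 4·19 = 81 - 76 = 5,  λ = (9 ± √5)/2 = (9 ± 2.2361)/2 ≈ 5.618 or 3.382.
  Sorted: λ_1 = 5.618,  λ_2 = 5,  λ_3 = 3.382  (check: sum = 14 = tr ✓).

Step 4 — unit eigenvector for λ_1 ≈ 5.618: v spans the null space of (Sigma - λ_1 I), whose rows are
  r_1 = (-0.618, -1, 0),  r_2 = (-1, -1.618, 0),  r_3 = (0, 0, -0.618).
  v is orthogonal to every row, so take v ∝ r_1 × r_3 = ((-1)·(-0.618) - (0)·(0), (0)·(0) - (-0.618)·(-0.618), (-0.618)·(0) - (-1)·(0)) ≈ (0.618, -0.382, 0).
  Let u = (0.618, -0.382, 0).
  ||u|| = √((0.618)² + (-0.382)² + (0)²) = √(0.5279) ≈ 0.7265,  v_1 = u/||u|| ≈ (0.8507, -0.5257, 0) (||v_1|| = 1).

λ_1 = 5.618,  λ_2 = 5,  λ_3 = 3.382;  v_1 ≈ (0.8507, -0.5257, 0)


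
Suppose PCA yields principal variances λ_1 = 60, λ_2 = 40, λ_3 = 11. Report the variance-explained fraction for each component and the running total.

Step 1 — total variance = trace(Sigma) = Σ λ_i = 60 + 40 + 11 = 111.

Step 2 — fraction explained by component i = λ_i / Σ λ:
  PC1: 60/111 = 0.5405
  PC2: 40/111 = 0.3604
  PC3: 11/111 = 0.0991

Step 3 — cumulative fraction after k components = (λ_1 + ... + λ_k) / Σ λ:
  k = 1: 60/111 = 0.5405
  k = 2: (60 + 40)/111 = 100/111 = 0.9009
  k = 3: (60 + 40 + 11)/111 = 111/111 = 1

Summary (fraction, with percent):

explained: PC1 0.5405 (54.05%), PC2 0.3604 (36.04%), PC3 0.0991 (9.91%);  cumulative: 0.5405, 0.9009, 1


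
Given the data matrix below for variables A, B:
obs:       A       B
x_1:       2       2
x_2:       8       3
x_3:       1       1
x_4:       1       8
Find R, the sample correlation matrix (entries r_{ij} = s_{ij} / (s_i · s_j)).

Step 1 — column means:
  mean(A) = (2 + 8 + 1 + 1) / 4 = 12/4 = 3
  mean(B) = (2 + 3 + 1 + 8) / 4 = 14/4 = 3.5

Step 2 — sample variances and covariances s[i,j] = (1/(n-1)) · Σ_k (x_{k,i} - mean_i) · (x_{k,j} - mean_j), with n-1 = 3:
  s[A,A] = ((-1)·(-1) + (5)·(5) + (-2)·(-2) + (-2)·(-2)) / 3 = 34/3 = 11.3333
  s[A,B] = ((-1)·(-1.5) + (5)·(-0.5) + (-2)·(-2.5) + (-2)·(4.5)) / 3 = -5/3 = -1.6667
  s[B,B] = ((-1.5)·(-1.5) + (-0.5)·(-0.5) + (-2.5)·(-2.5) + (4.5)·(4.5)) / 3 = 29/3 = 9.6667
  Sample standard deviations s_i = √(s[i,i]):
  s(A) = √(11.3333) = 3.3665
  s(B) = √(9.6667) = 3.1091

Step 3 — r_{ij} = s_{ij} / (s_i · s_j):
  r[A,A] = 1 (diagonal).
  r[A,B] = -1.6667 / (3.3665 · 3.1091) = -1.6667 / 10.4669 = -0.1592
  r[B,B] = 1 (diagonal).

R is symmetric with unit diagonal. Assembling:

R = [[1, -0.1592],
 [-0.1592, 1]]


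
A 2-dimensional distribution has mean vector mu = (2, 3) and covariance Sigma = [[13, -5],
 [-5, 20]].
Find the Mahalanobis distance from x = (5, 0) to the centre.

Step 1 — centre the observation: (x - mu) = (3, -3).

Step 2 — invert Sigma. det(Sigma) = 13·20 - (-5)² = 235.
  Sigma^{-1} = (1/det) · [[d, -b], [-b, a]] = [[0.0851, 0.0213],
 [0.0213, 0.0553]].

Step 3 — form the quadratic (x - mu)^T · Sigma^{-1} · (x - mu):
  Sigma^{-1} · (x - mu) = (0.1915, -0.1021).
  (x - mu)^T · [Sigma^{-1} · (x - mu)] = (3)·(0.1915) + (-3)·(-0.1021) = 0.8809.

Step 4 — take square root: d = √(0.8809) ≈ 0.9385.

d(x, mu) = √(0.8809) ≈ 0.9385


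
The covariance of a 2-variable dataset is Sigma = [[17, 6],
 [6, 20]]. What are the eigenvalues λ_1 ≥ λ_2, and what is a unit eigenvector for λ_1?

Step 1 — characteristic polynomial of 2×2 Sigma:
  det(Sigma - λI) = λ² - trace · λ + det = 0.
  trace = 17 + 20 = 37, det = 17·20 - (6)² = 304.
Step 2 — discriminant:
  Δ = trace² - 4·det = 1369 - 1216 = 153.
Step 3 — eigenvalues:
  λ = (trace ± √Δ)/2 = (37 ± 12.3693)/2,
  λ_1 = 24.6847,  λ_2 = 12.3153.

Step 4 — unit eigenvector for λ_1: solve (Sigma - λ_1 I)v = 0. First row:
  (17 - 24.6847)·v_x + (6)·v_y = 0, i.e. (-7.6847)·v_x + (6)·v_y = 0,
  so v ∝ (b, λ_1 - a) = (6, 7.6847) = u.
  ||u|| = √((6)² + (7.6847)²) = √(95.054) ≈ 9.7496,
  v_1 = u/||u|| ≈ (0.6154, 0.7882) (||v_1|| = 1).

λ_1 = 24.6847,  λ_2 = 12.3153;  v_1 ≈ (0.6154, 0.7882)


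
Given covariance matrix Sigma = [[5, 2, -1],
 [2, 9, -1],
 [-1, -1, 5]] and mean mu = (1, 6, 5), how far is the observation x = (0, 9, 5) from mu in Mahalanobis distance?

Step 1 — centre the observation: (x - mu) = (-1, 3, 0).

Step 2 — invert Sigma (cofactor / det for 3×3, or solve directly):
  Sigma^{-1} = [[0.2256, -0.0462, 0.0359],
 [-0.0462, 0.1231, 0.0154],
 [0.0359, 0.0154, 0.2103]].

Step 3 — form the quadratic (x - mu)^T · Sigma^{-1} · (x - mu):
  Sigma^{-1} · (x - mu) = (-0.3641, 0.4154, 0.0103).
  (x - mu)^T · [Sigma^{-1} · (x - mu)] = (-1)·(-0.3641) + (3)·(0.4154) + (0)·(0.0103) = 1.6103.

Step 4 — take square root: d = √(1.6103) ≈ 1.269.

d(x, mu) = √(1.6103) ≈ 1.269


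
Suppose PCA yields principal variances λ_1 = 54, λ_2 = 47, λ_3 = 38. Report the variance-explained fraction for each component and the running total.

Step 1 — total variance = trace(Sigma) = Σ λ_i = 54 + 47 + 38 = 139.

Step 2 — fraction explained by component i = λ_i / Σ λ:
  PC1: 54/139 = 0.3885
  PC2: 47/139 = 0.3381
  PC3: 38/139 = 0.2734

Step 3 — cumulative fraction after k components = (λ_1 + ... + λ_k) / Σ λ:
  k = 1: 54/139 = 0.3885
  k = 2: (54 + 47)/139 = 101/139 = 0.7266
  k = 3: (54 + 47 + 38)/139 = 139/139 = 1

Summary (fraction, with percent):

explained: PC1 0.3885 (38.85%), PC2 0.3381 (33.81%), PC3 0.2734 (27.34%);  cumulative: 0.3885, 0.7266, 1


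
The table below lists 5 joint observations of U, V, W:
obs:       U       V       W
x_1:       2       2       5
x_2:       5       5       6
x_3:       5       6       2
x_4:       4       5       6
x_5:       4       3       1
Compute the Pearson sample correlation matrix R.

Step 1 — column means:
  mean(U) = (2 + 5 + 5 + 4 + 4) / 5 = 20/5 = 4
  mean(V) = (2 + 5 + 6 + 5 + 3) / 5 = 21/5 = 4.2
  mean(W) = (5 + 6 + 2 + 6 + 1) / 5 = 20/5 = 4

Step 2 — sample variances and covariances s[i,j] = (1/(n-1)) · Σ_k (x_{k,i} - mean_i) · (x_{k,j} - mean_j), with n-1 = 4:
  s[U,U] = ((-2)·(-2) + (1)·(1) + (1)·(1) + (0)·(0) + (0)·(0)) / 4 = 6/4 = 1.5
  s[U,V] = ((-2)·(-2.2) + (1)·(0.8) + (1)·(1.8) + (0)·(0.8) + (0)·(-1.2)) / 4 = 7/4 = 1.75
  s[U,W] = ((-2)·(1) + (1)·(2) + (1)·(-2) + (0)·(2) + (0)·(-3)) / 4 = -2/4 = -0.5
  s[V,V] = ((-2.2)·(-2.2) + (0.8)·(0.8) + (1.8)·(1.8) + (0.8)·(0.8) + (-1.2)·(-1.2)) / 4 = 10.8/4 = 2.7
  s[V,W] = ((-2.2)·(1) + (0.8)·(2) + (1.8)·(-2) + (0.8)·(2) + (-1.2)·(-3)) / 4 = 1/4 = 0.25
  s[W,W] = ((1)·(1) + (2)·(2) + (-2)·(-2) + (2)·(2) + (-3)·(-3)) / 4 = 22/4 = 5.5
  Sample standard deviations s_i = √(s[i,i]):
  s(U) = √(1.5) = 1.2247
  s(V) = √(2.7) = 1.6432
  s(W) = √(5.5) = 2.3452

Step 3 — r_{ij} = s_{ij} / (s_i · s_j):
  r[U,U] = 1 (diagonal).
  r[U,V] = 1.75 / (1.2247 · 1.6432) = 1.75 / 2.0125 = 0.8696
  r[U,W] = -0.5 / (1.2247 · 2.3452) = -0.5 / 2.8723 = -0.1741
  r[V,V] = 1 (diagonal).
  r[V,W] = 0.25 / (1.6432 · 2.3452) = 0.25 / 3.8536 = 0.0649
  r[W,W] = 1 (diagonal).

R is symmetric with unit diagonal. Assembling:

R = [[1, 0.8696, -0.1741],
 [0.8696, 1, 0.0649],
 [-0.1741, 0.0649, 1]]


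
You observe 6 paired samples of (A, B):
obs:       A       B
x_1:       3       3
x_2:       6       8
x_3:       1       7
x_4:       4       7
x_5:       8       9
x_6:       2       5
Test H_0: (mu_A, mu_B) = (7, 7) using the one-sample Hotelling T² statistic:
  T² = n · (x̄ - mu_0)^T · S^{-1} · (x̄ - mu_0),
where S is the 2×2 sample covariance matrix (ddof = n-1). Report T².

Step 1 — sample mean vector:
  mean(A) = (3 + 6 + 1 + 4 + 8 + 2) / 6 = 24/6 = 4
  mean(B) = (3 + 8 + 7 + 7 + 9 + 5) / 6 = 39/6 = 6.5
  x̄ = (4, 6.5),  deviation x̄ - mu_0 = (4, 6.5) - (7, 7) = (-3, -0.5).

Step 2 — sample covariance matrix, S[i,j] = (1/(n-1)) · Σ_k (x_{k,i} - mean_i) · (x_{k,j} - mean_j), divisor n-1 = 5:
  S[A,A] = ((-1)·(-1) + (2)·(2) + (-3)·(-3) + (0)·(0) + (4)·(4) + (-2)·(-2)) / 5 = 34/5 = 6.8
  S[A,B] = ((-1)·(-3.5) + (2)·(1.5) + (-3)·(0.5) + (0)·(0.5) + (4)·(2.5) + (-2)·(-1.5)) / 5 = 18/5 = 3.6
  S[B,B] = ((-3.5)·(-3.5) + (1.5)·(1.5) + (0.5)·(0.5) + (0.5)·(0.5) + (2.5)·(2.5) + (-1.5)·(-1.5)) / 5 = 23.5/5 = 4.7
  S = [[6.8, 3.6],
 [3.6, 4.7]].

Step 3 — invert S. det(S) = 6.8·4.7 - (3.6)² = 19.
  S^{-1} = (1/det) · [[d, -b], [-b, a]] = [[0.2474, -0.1895],
 [-0.1895, 0.3579]].

Step 4 — quadratic form (x̄ - mu_0)^T · S^{-1} · (x̄ - mu_0):
  S^{-1} · (x̄ - mu_0) = (-0.6474, 0.3895),
  (x̄ - mu_0)^T · [...] = (-3)·(-0.6474) + (-0.5)·(0.3895) = 1.7474.

Step 5 — scale by n: T² = 6 · 1.7474 = 10.4842.

T² ≈ 10.4842


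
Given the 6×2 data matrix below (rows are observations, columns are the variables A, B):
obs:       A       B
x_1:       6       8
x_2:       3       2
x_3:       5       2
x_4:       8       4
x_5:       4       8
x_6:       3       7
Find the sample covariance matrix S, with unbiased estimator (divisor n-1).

Step 1 — column means:
  mean(A) = (6 + 3 + 5 + 8 + 4 + 3) / 6 = 29/6 = 4.8333
  mean(B) = (8 + 2 + 2 + 4 + 8 + 7) / 6 = 31/6 = 5.1667

Step 2 — sample covariance S[i,j] = (1/(n-1)) · Σ_k (x_{k,i} - mean_i) · (x_{k,j} - mean_j), with n-1 = 5.
  S[A,A] = ((1.1667)·(1.1667) + (-1.8333)·(-1.8333) + (0.1667)·(0.1667) + (3.1667)·(3.1667) + (-0.8333)·(-0.8333) + (-1.8333)·(-1.8333)) / 5 = 18.8333/5 = 3.7667
  S[A,B] = ((1.1667)·(2.8333) + (-1.8333)·(-3.1667) + (0.1667)·(-3.1667) + (3.1667)·(-1.1667) + (-0.8333)·(2.8333) + (-1.8333)·(1.8333)) / 5 = -0.8333/5 = -0.1667
  S[B,B] = ((2.8333)·(2.8333) + (-3.1667)·(-3.1667) + (-3.1667)·(-3.1667) + (-1.1667)·(-1.1667) + (2.8333)·(2.8333) + (1.8333)·(1.8333)) / 5 = 40.8333/5 = 8.1667

S is symmetric (S[j,i] = S[i,j]). Assembling:

S = [[3.7667, -0.1667],
 [-0.1667, 8.1667]]


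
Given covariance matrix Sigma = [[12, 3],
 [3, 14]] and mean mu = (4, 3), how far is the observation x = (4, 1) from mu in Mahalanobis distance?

Step 1 — centre the observation: (x - mu) = (0, -2).

Step 2 — invert Sigma. det(Sigma) = 12·14 - (3)² = 159.
  Sigma^{-1} = (1/det) · [[d, -b], [-b, a]] = [[0.0881, -0.0189],
 [-0.0189, 0.0755]].

Step 3 — form the quadratic (x - mu)^T · Sigma^{-1} · (x - mu):
  Sigma^{-1} · (x - mu) = (0.0377, -0.1509).
  (x - mu)^T · [Sigma^{-1} · (x - mu)] = (0)·(0.0377) + (-2)·(-0.1509) = 0.3019.

Step 4 — take square root: d = √(0.3019) ≈ 0.5494.

d(x, mu) = √(0.3019) ≈ 0.5494


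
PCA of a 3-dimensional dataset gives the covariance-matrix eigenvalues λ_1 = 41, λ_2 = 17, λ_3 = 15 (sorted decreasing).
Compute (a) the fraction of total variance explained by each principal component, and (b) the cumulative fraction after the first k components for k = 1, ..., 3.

Step 1 — total variance = trace(Sigma) = Σ λ_i = 41 + 17 + 15 = 73.

Step 2 — fraction explained by component i = λ_i / Σ λ:
  PC1: 41/73 = 0.5616
  PC2: 17/73 = 0.2329
  PC3: 15/73 = 0.2055

Step 3 — cumulative fraction after k components = (λ_1 + ... + λ_k) / Σ λ:
  k = 1: 41/73 = 0.5616
  k = 2: (41 + 17)/73 = 58/73 = 0.7945
  k = 3: (41 + 17 + 15)/73 = 73/73 = 1

Summary (fraction, with percent):

explained: PC1 0.5616 (56.16%), PC2 0.2329 (23.29%), PC3 0.2055 (20.55%);  cumulative: 0.5616, 0.7945, 1


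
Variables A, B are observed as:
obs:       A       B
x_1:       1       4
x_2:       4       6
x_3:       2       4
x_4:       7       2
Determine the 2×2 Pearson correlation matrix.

Step 1 — column means:
  mean(A) = (1 + 4 + 2 + 7) / 4 = 14/4 = 3.5
  mean(B) = (4 + 6 + 4 + 2) / 4 = 16/4 = 4

Step 2 — sample variances and covariances s[i,j] = (1/(n-1)) · Σ_k (x_{k,i} - mean_i) · (x_{k,j} - mean_j), with n-1 = 3:
  s[A,A] = ((-2.5)·(-2.5) + (0.5)·(0.5) + (-1.5)·(-1.5) + (3.5)·(3.5)) / 3 = 21/3 = 7
  s[A,B] = ((-2.5)·(0) + (0.5)·(2) + (-1.5)·(0) + (3.5)·(-2)) / 3 = -6/3 = -2
  s[B,B] = ((0)·(0) + (2)·(2) + (0)·(0) + (-2)·(-2)) / 3 = 8/3 = 2.6667
  Sample standard deviations s_i = √(s[i,i]):
  s(A) = √(7) = 2.6458
  s(B) = √(2.6667) = 1.633

Step 3 — r_{ij} = s_{ij} / (s_i · s_j):
  r[A,A] = 1 (diagonal).
  r[A,B] = -2 / (2.6458 · 1.633) = -2 / 4.3205 = -0.4629
  r[B,B] = 1 (diagonal).

R is symmetric with unit diagonal. Assembling:

R = [[1, -0.4629],
 [-0.4629, 1]]


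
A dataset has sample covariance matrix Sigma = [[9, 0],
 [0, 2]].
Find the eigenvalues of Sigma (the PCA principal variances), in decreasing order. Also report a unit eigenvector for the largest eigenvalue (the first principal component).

Step 1 — characteristic polynomial of 2×2 Sigma:
  det(Sigma - λI) = λ² - trace · λ + det = 0.
  trace = 9 + 2 = 11, det = 9·2 - (0)² = 18.
Step 2 — discriminant:
  Δ = trace² - 4·det = 121 - 72 = 49.
Step 3 — eigenvalues:
  λ = (trace ± √Δ)/2 = (11 ± 7)/2,
  λ_1 = 9,  λ_2 = 2.

Step 4 — unit eigenvector for λ_1: Sigma is diagonal, so its eigenvectors are the coordinate axes. λ_1 = 9 is the diagonal entry on the first coordinate axis, hence
  v_1 = (1, 0) (||v_1|| = 1).

λ_1 = 9,  λ_2 = 2;  v_1 ≈ (1, 0)


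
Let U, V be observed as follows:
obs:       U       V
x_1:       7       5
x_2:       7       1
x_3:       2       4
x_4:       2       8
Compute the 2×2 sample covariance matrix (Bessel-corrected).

Step 1 — column means:
  mean(U) = (7 + 7 + 2 + 2) / 4 = 18/4 = 4.5
  mean(V) = (5 + 1 + 4 + 8) / 4 = 18/4 = 4.5

Step 2 — sample covariance S[i,j] = (1/(n-1)) · Σ_k (x_{k,i} - mean_i) · (x_{k,j} - mean_j), with n-1 = 3.
  S[U,U] = ((2.5)·(2.5) + (2.5)·(2.5) + (-2.5)·(-2.5) + (-2.5)·(-2.5)) / 3 = 25/3 = 8.3333
  S[U,V] = ((2.5)·(0.5) + (2.5)·(-3.5) + (-2.5)·(-0.5) + (-2.5)·(3.5)) / 3 = -15/3 = -5
  S[V,V] = ((0.5)·(0.5) + (-3.5)·(-3.5) + (-0.5)·(-0.5) + (3.5)·(3.5)) / 3 = 25/3 = 8.3333

S is symmetric (S[j,i] = S[i,j]). Assembling:

S = [[8.3333, -5],
 [-5, 8.3333]]


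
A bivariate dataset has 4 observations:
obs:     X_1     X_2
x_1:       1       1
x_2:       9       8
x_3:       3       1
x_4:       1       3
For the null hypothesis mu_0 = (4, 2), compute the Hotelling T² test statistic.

Step 1 — sample mean vector:
  mean(X_1) = (1 + 9 + 3 + 1) / 4 = 14/4 = 3.5
  mean(X_2) = (1 + 8 + 1 + 3) / 4 = 13/4 = 3.25
  x̄ = (3.5, 3.25),  deviation x̄ - mu_0 = (3.5, 3.25) - (4, 2) = (-0.5, 1.25).

Step 2 — sample covariance matrix, S[i,j] = (1/(n-1)) · Σ_k (x_{k,i} - mean_i) · (x_{k,j} - mean_j), divisor n-1 = 3:
  S[X_1,X_1] = ((-2.5)·(-2.5) + (5.5)·(5.5) + (-0.5)·(-0.5) + (-2.5)·(-2.5)) / 3 = 43/3 = 14.3333
  S[X_1,X_2] = ((-2.5)·(-2.25) + (5.5)·(4.75) + (-0.5)·(-2.25) + (-2.5)·(-0.25)) / 3 = 33.5/3 = 11.1667
  S[X_2,X_2] = ((-2.25)·(-2.25) + (4.75)·(4.75) + (-2.25)·(-2.25) + (-0.25)·(-0.25)) / 3 = 32.75/3 = 10.9167
  S = [[14.3333, 11.1667],
 [11.1667, 10.9167]].

Step 3 — invert S. det(S) = 14.3333·10.9167 - (11.1667)² = 31.7778.
  S^{-1} = (1/det) · [[d, -b], [-b, a]] = [[0.3435, -0.3514],
 [-0.3514, 0.451]].

Step 4 — quadratic form (x̄ - mu_0)^T · S^{-1} · (x̄ - mu_0):
  S^{-1} · (x̄ - mu_0) = (-0.611, 0.7395),
  (x̄ - mu_0)^T · [...] = (-0.5)·(-0.611) + (1.25)·(0.7395) = 1.2299.

Step 5 — scale by n: T² = 4 · 1.2299 = 4.9196.

T² ≈ 4.9196
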